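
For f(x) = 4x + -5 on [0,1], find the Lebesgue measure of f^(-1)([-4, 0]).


f^(-1)([-4, 0]) = {x : -4 <= 4x + -5 <= 0}
Solving: (-4 - -5)/4 <= x <= (0 - -5)/4
= [0.25, 1.25]
Intersecting with [0,1]: [0.25, 1]
Measure = 1 - 0.25 = 0.75


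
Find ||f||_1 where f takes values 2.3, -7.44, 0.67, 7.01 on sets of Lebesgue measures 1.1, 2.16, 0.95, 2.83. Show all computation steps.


Step 1: Compute |f_i|^1 for each value:
  |2.3|^1 = 2.3
  |-7.44|^1 = 7.44
  |0.67|^1 = 0.67
  |7.01|^1 = 7.01
Step 2: Multiply by measures and sum:
  2.3 * 1.1 = 2.53
  7.44 * 2.16 = 16.0704
  0.67 * 0.95 = 0.6365
  7.01 * 2.83 = 19.8383
Sum = 2.53 + 16.0704 + 0.6365 + 19.8383 = 39.0752
Step 3: Take the p-th root:
||f||_1 = (39.0752)^(1/1) = 39.0752


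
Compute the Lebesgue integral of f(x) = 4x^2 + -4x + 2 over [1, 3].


The Lebesgue integral of a Riemann-integrable function agrees with the Riemann integral.
Antiderivative F(x) = (4/3)x^3 + (-4/2)x^2 + 2x
F(3) = (4/3)*3^3 + (-4/2)*3^2 + 2*3
     = (4/3)*27 + (-4/2)*9 + 2*3
     = 36 + -18 + 6
     = 24
F(1) = 1.333333
Integral = F(3) - F(1) = 24 - 1.333333 = 22.666667


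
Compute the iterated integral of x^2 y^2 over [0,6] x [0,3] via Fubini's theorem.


By Fubini's theorem, the double integral factors as a product of single integrals:
Step 1: integral_0^6 x^2 dx = [x^3/3] from 0 to 6
     = 6^3/3 = 72
Step 2: integral_0^3 y^2 dy = [y^3/3] from 0 to 3
     = 3^3/3 = 9
Step 3: Double integral = 72 * 9 = 648


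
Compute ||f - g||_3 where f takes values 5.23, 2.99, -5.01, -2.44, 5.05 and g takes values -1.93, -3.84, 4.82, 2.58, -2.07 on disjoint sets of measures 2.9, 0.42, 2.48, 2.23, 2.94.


Step 1: Compute differences f_i - g_i:
  5.23 - -1.93 = 7.16
  2.99 - -3.84 = 6.83
  -5.01 - 4.82 = -9.83
  -2.44 - 2.58 = -5.02
  5.05 - -2.07 = 7.12
Step 2: Compute |diff|^3 * measure for each set:
  |7.16|^3 * 2.9 = 367.061696 * 2.9 = 1064.478918
  |6.83|^3 * 0.42 = 318.611987 * 0.42 = 133.817035
  |-9.83|^3 * 2.48 = 949.862087 * 2.48 = 2355.657976
  |-5.02|^3 * 2.23 = 126.506008 * 2.23 = 282.108398
  |7.12|^3 * 2.94 = 360.944128 * 2.94 = 1061.175736
Step 3: Sum = 4897.238063
Step 4: ||f-g||_3 = (4897.238063)^(1/3) = 16.981801


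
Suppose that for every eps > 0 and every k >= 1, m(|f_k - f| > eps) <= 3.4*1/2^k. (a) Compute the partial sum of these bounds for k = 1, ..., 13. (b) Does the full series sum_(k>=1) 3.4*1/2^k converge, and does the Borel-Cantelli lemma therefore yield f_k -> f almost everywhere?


Step 1: List the terms 3.4*1/2^k for k = 1 to 13:
  k=1: 1.7
  k=2: 0.85
  k=3: 0.425
  k=4: 0.2125
  k=5: 0.10625
  k=6: 0.053125
  k=7: 0.026562
  k=8: 0.013281
  k=9: 0.006641
  k=10: 0.00332
  k=11: 0.00166
  k=12: 8.300781e-04
  k=13: 4.150391e-04
Step 2: Partial sum = 1.7 + 0.85 + 0.425 + 0.2125 + 0.10625 + 0.053125 + 0.026562 + 0.013281 + 0.006641 + 0.00332 + 0.00166 + 8.300781e-04 + 4.150391e-04
     = 3.399585
Step 3: The full series sum_(k>=1) 3.4*1/2^k converges (geometric series with ratio 1/2 < 1; a constant multiple of a convergent series converges).
Step 4: Fix eps > 0. Since sum_k m(|f_k - f| > eps) < infinity, the Borel-Cantelli lemma gives
        m(limsup_k {|f_k - f| > eps}) = 0, i.e. for a.e. x, |f_k(x) - f(x)| <= eps for all large k.
        Applying this with eps = 1/j for j = 1, 2, ... and intersecting the countably many full-measure sets,
        for a.e. x we get limsup_k |f_k(x) - f(x)| <= 1/j for every j, hence f_k -> f almost everywhere.
Conclusion: series converges; Borel-Cantelli yields f_k -> f a.e.


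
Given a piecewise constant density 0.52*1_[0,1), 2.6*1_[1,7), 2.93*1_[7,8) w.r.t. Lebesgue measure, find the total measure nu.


Integrate each piece of the Radon-Nikodym derivative:
Step 1: integral_0^1 0.52 dx = 0.52*(1-0) = 0.52*1 = 0.52
Step 2: integral_1^7 2.6 dx = 2.6*(7-1) = 2.6*6 = 15.6
Step 3: integral_7^8 2.93 dx = 2.93*(8-7) = 2.93*1 = 2.93
Total: 0.52 + 15.6 + 2.93 = 19.05


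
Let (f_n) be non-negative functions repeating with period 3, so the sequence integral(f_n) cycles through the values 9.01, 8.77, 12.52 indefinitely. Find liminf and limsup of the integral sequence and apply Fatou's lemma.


The sequence (integral(f_n)) is periodic with period 3, repeating the values 9.01, 8.77, 12.52 indefinitely.
Step 1: For a periodic sequence, every tail (a_m, a_(m+1), ...) contains all 3 period values infinitely often.
Step 2: Hence inf of every tail = min of the period values = min(9.01, 8.77, 12.52) = 8.77.
        liminf_n integral(f_n) = sup over m of (inf of tail from m) = 8.77.
Step 3: Similarly sup of every tail = max of the period values = 12.52.
        limsup_n integral(f_n) = 12.52.
Step 4: Fatou's lemma: integral(liminf_n f_n) <= liminf_n integral(f_n) = 8.77.
        So the integral of the pointwise liminf is at most 8.77.


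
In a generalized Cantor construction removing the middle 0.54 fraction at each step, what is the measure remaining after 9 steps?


Step 1: At each step, fraction remaining = 1 - 0.54 = 0.46
Step 2: After 9 steps, measure = (0.46)^9
Result = 9.221902e-04


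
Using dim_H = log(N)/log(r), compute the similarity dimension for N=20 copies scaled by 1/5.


For a self-similar set with N copies scaled by 1/r:
dim_H = log(N)/log(r) = log(20)/log(5)
= 2.995732/1.609438
= 1.861353


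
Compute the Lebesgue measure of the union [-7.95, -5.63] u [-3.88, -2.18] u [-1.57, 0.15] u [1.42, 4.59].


For pairwise disjoint intervals, m(union) = sum of lengths.
= (-5.63 - -7.95) + (-2.18 - -3.88) + (0.15 - -1.57) + (4.59 - 1.42)
= 2.32 + 1.7 + 1.72 + 3.17
= 8.91


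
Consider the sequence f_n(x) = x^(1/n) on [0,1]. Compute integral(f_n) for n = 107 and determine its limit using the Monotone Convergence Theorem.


At n = 107: f_107(x) = x^(1/107).
Step 1: integral(x^(1/107), 0, 1) = [x^(1/107+1) / (1/107+1)] from 0 to 1
     = 1 / (1/107 + 1) = 1 / ((107+1)/107) = 107/(107+1)
     = 107/108 = 0.990741
Step 2: As n -> infinity, f_n(x) = x^(1/n) -> 1 for x in (0,1], and f_n is increasing in n.
By MCT, lim_n integral(f_n) = integral(lim_n f_n) = integral(1, 0, 1) = 1.
Step 3: Verify convergence: 107/108 = 0.990741 -> 1


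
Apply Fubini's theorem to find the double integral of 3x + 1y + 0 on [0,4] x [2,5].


By Fubini, integrate in x first, then y.
Step 1: Fix y, integrate over x in [0,4]:
  integral(3x + 1y + 0, x=0..4)
  = 3*(4^2 - 0^2)/2 + (1y + 0)*(4 - 0)
  = 24 + (1y + 0)*4
  = 24 + 4y + 0
  = 24 + 4y
Step 2: Integrate over y in [2,5]:
  integral(24 + 4y, y=2..5)
  = 24*3 + 4*(5^2 - 2^2)/2
  = 72 + 42
  = 114


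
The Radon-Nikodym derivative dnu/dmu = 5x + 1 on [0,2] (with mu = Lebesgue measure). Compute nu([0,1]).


nu(A) = integral_A (dnu/dmu) dmu = integral_0^1 (5x + 1) dx
Step 1: Antiderivative F(x) = (5/2)x^2 + 1x
Step 2: F(1) = (5/2)*1^2 + 1*1 = 2.5 + 1 = 3.5
Step 3: F(0) = (5/2)*0^2 + 1*0 = 0.0 + 0 = 0.0
Step 4: nu([0,1]) = F(1) - F(0) = 3.5 - 0.0 = 3.5


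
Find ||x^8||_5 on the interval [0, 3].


Step 1: ||f||_5 = (integral_0^3 |x^8|^5 dx)^(1/5)
     = (integral_0^3 x^40 dx)^(1/5)
Step 2: integral_0^3 x^40 dx = [x^41/(41)] from 0 to 3 = 3^41/41
     = 36472996377170786403/41 = 8.895853e+17
Step 3: ||f||_5 = (8.895853e+17)^(1/5) = 3888.996187


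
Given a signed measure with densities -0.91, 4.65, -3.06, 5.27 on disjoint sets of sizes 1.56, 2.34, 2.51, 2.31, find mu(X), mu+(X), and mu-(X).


Step 1: Compute signed measure on each set:
  Set 1: -0.91 * 1.56 = -1.4196
  Set 2: 4.65 * 2.34 = 10.881
  Set 3: -3.06 * 2.51 = -7.6806
  Set 4: 5.27 * 2.31 = 12.1737
Step 2: Total signed measure = (-1.4196) + (10.881) + (-7.6806) + (12.1737)
     = 13.9545
Step 3: Positive part mu+(X) = sum of positive contributions = 23.0547
Step 4: Negative part mu-(X) = |sum of negative contributions| = 9.1002


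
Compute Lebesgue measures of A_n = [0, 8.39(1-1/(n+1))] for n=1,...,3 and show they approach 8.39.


By continuity of measure from below: if A_n increases to A, then m(A_n) -> m(A).
Here A = [0, 8.39], so m(A) = 8.39
Step 1: a_1 = 8.39*(1 - 1/2) = 4.195, m(A_1) = 4.195
Step 2: a_2 = 8.39*(1 - 1/3) = 5.5933, m(A_2) = 5.5933
Step 3: a_3 = 8.39*(1 - 1/4) = 6.2925, m(A_3) = 6.2925
Limit: m(A_n) -> m([0,8.39]) = 8.39


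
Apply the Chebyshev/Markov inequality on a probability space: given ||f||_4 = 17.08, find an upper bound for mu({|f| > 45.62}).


Chebyshev/Markov inequality: mu(|f| > eps) <= (||f||_p / eps)^p
Step 1: ||f||_4 / eps = 17.08 / 45.62 = 0.374397
Step 2: Raise to power p = 4:
  (0.374397)^4 = 0.019649
Step 3: Therefore mu(|f| > 45.62) <= 0.019649


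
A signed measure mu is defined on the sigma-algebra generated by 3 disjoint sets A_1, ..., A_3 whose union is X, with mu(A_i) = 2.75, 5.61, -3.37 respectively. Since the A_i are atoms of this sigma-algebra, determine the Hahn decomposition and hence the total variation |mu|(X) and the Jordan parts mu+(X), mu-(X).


Step 1: Every measurable set is a union of atoms (the cells / points), so a Hahn decomposition is
  obtained by grouping atoms by sign: P = union of atoms with mu > 0, N = union of the remaining atoms.
  Atoms in P (indices): 1, 2;  atoms in N (indices): 3
  Positive values: 2.75, 5.61
  Negative values: -3.37
Step 2: mu+(X) = mu(P) = sum of positive atom values = 8.36
Step 3: mu-(X) = -mu(N) = sum of |negative atom values| = 3.37
Step 4: |mu|(X) = mu+(X) + mu-(X) = 8.36 + 3.37 = 11.73


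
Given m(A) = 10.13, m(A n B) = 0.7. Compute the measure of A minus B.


m(A \ B) = m(A) - m(A n B)
= 10.13 - 0.7
= 9.43


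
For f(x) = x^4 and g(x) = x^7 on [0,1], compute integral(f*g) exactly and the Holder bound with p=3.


Step 1: Exact integral of f*g = integral(x^11, 0, 1) = 1/12
     = 0.083333
Step 2: Holder bound with p=3, q=1.5:
  ||f||_p = (integral x^12 dx)^(1/3) = (1/13)^(1/3) = 0.42529
  ||g||_q = (integral x^10.5 dx)^(1/1.5) = (1/11.5)^(1/1.5) = 0.196276
Step 3: Holder bound = ||f||_p * ||g||_q = 0.42529 * 0.196276 = 0.083474
Verification: 0.083333 <= 0.083474 (Holder holds)


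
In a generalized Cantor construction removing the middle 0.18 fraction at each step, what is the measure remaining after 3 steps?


Step 1: At each step, fraction remaining = 1 - 0.18 = 0.82
Step 2: After 3 steps, measure = (0.82)^3
Step 3: Computing the power step by step:
  After step 1: 0.82
  After step 2: 0.6724
  After step 3: 0.551368
Result = 0.551368


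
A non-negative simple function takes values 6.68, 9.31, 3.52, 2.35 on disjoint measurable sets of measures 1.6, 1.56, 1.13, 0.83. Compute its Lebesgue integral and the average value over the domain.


Step 1: Integral = sum(value_i * measure_i)
= 6.68*1.6 + 9.31*1.56 + 3.52*1.13 + 2.35*0.83
= 10.688 + 14.5236 + 3.9776 + 1.9505
= 31.1397
Step 2: Total measure of domain = 1.6 + 1.56 + 1.13 + 0.83 = 5.12
Step 3: Average value = 31.1397 / 5.12 = 6.081973


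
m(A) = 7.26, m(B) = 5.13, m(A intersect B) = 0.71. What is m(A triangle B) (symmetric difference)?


m(A Delta B) = m(A) + m(B) - 2*m(A n B)
= 7.26 + 5.13 - 2*0.71
= 7.26 + 5.13 - 1.42
= 10.97


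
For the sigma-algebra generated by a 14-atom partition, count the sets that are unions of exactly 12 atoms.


Each element of F is a union of some subset of the 14 atoms.
Elements that are unions of exactly 12 atoms correspond to 12-element subsets of the 14 atoms.
Count = C(14, 12) = 14! / (12! * 2!) = 91.


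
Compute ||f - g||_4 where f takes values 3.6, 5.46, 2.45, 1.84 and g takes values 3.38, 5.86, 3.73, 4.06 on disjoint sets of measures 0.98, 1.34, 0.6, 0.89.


Step 1: Compute differences f_i - g_i:
  3.6 - 3.38 = 0.22
  5.46 - 5.86 = -0.4
  2.45 - 3.73 = -1.28
  1.84 - 4.06 = -2.22
Step 2: Compute |diff|^4 * measure for each set:
  |0.22|^4 * 0.98 = 0.002343 * 0.98 = 0.002296
  |-0.4|^4 * 1.34 = 0.0256 * 1.34 = 0.034304
  |-1.28|^4 * 0.6 = 2.684355 * 0.6 = 1.610613
  |-2.22|^4 * 0.89 = 24.289127 * 0.89 = 21.617323
Step 3: Sum = 23.264535
Step 4: ||f-g||_4 = (23.264535)^(1/4) = 2.196209


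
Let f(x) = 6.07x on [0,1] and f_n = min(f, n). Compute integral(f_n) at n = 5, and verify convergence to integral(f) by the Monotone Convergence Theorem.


f(x) = 6.07x on [0,1]; f_n(x) = min(6.07x, n). At n = 5:
Step 1: f(x) reaches 5 at x = 5/6.07 = 0.823723
Step 2: integral(f_5) = integral(6.07x, 0, 0.823723) + integral(5, 0.823723, 1)
       = 6.07*0.823723^2/2 + 5*(1 - 0.823723)
       = 2.059308 + 0.881384
       = 2.940692
Step 3: As n -> infinity, f_n increases to f, so by MCT integral(f_n) -> integral(f) = 6.07/2 = 3.035.
Convergence: integral(f_5) = 2.940692 -> 3.035 as n -> infinity


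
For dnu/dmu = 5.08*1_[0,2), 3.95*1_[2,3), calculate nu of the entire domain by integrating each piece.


Integrate each piece of the Radon-Nikodym derivative:
Step 1: integral_0^2 5.08 dx = 5.08*(2-0) = 5.08*2 = 10.16
Step 2: integral_2^3 3.95 dx = 3.95*(3-2) = 3.95*1 = 3.95
Total: 10.16 + 3.95 = 14.11


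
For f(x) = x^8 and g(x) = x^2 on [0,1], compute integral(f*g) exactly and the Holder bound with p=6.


Step 1: Exact integral of f*g = integral(x^10, 0, 1) = 1/11
     = 0.090909
Step 2: Holder bound with p=6, q=1.2:
  ||f||_p = (integral x^48 dx)^(1/6) = (1/49)^(1/6) = 0.522758
  ||g||_q = (integral x^2.4 dx)^(1/1.2) = (1/3.4)^(1/1.2) = 0.360662
Step 3: Holder bound = ||f||_p * ||g||_q = 0.522758 * 0.360662 = 0.188539
Verification: 0.090909 <= 0.188539 (Holder holds)


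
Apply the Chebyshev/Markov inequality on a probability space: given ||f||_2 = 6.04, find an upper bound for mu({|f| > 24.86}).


Chebyshev/Markov inequality: mu(|f| > eps) <= (||f||_p / eps)^p
Step 1: ||f||_2 / eps = 6.04 / 24.86 = 0.242961
Step 2: Raise to power p = 2:
  (0.242961)^2 = 0.05903
Step 3: Therefore mu(|f| > 24.86) <= 0.05903


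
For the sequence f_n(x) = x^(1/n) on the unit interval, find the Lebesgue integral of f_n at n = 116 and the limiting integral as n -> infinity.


At n = 116: f_116(x) = x^(1/116).
Step 1: integral(x^(1/116), 0, 1) = [x^(1/116+1) / (1/116+1)] from 0 to 1
     = 1 / (1/116 + 1) = 1 / ((116+1)/116) = 116/(116+1)
     = 116/117 = 0.991453
Step 2: As n -> infinity, f_n(x) = x^(1/n) -> 1 for x in (0,1], and f_n is increasing in n.
By MCT, lim_n integral(f_n) = integral(lim_n f_n) = integral(1, 0, 1) = 1.
Step 3: Verify convergence: 116/117 = 0.991453 -> 1


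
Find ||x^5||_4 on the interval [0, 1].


Step 1: ||f||_4 = (integral_0^1 |x^5|^4 dx)^(1/4)
     = (integral_0^1 x^20 dx)^(1/4)
Step 2: integral_0^1 x^20 dx = [x^21/(21)] from 0 to 1 = 1^21/21
     = 1/21 = 0.047619
Step 3: ||f||_4 = (0.047619)^(1/4) = 0.467138


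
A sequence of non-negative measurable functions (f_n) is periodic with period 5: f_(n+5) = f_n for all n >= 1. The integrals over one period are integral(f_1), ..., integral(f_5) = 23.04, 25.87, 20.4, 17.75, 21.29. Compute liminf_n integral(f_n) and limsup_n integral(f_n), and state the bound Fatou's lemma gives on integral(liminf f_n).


The sequence (integral(f_n)) is periodic with period 5, repeating the values 23.04, 25.87, 20.4, 17.75, 21.29 indefinitely.
Step 1: For a periodic sequence, every tail (a_m, a_(m+1), ...) contains all 5 period values infinitely often.
Step 2: Hence inf of every tail = min of the period values = min(23.04, 25.87, 20.4, 17.75, 21.29) = 17.75.
        liminf_n integral(f_n) = sup over m of (inf of tail from m) = 17.75.
Step 3: Similarly sup of every tail = max of the period values = 25.87.
        limsup_n integral(f_n) = 25.87.
Step 4: Fatou's lemma: integral(liminf_n f_n) <= liminf_n integral(f_n) = 17.75.
        So the integral of the pointwise liminf is at most 17.75.


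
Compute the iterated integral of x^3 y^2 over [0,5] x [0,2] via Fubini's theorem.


By Fubini's theorem, the double integral factors as a product of single integrals:
Step 1: integral_0^5 x^3 dx = [x^4/4] from 0 to 5
     = 5^4/4 = 156.25
Step 2: integral_0^2 y^2 dy = [y^3/3] from 0 to 2
     = 2^3/3 = 2.666667
Step 3: Double integral = 156.25 * 2.666667 = 416.666667


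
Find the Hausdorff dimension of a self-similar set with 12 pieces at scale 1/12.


For a self-similar set with N copies scaled by 1/r:
dim_H = log(N)/log(r) = log(12)/log(12)
= 2.484907/2.484907
= 1


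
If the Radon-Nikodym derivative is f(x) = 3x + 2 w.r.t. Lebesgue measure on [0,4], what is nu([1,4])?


nu(A) = integral_A (dnu/dmu) dmu = integral_1^4 (3x + 2) dx
Step 1: Antiderivative F(x) = (3/2)x^2 + 2x
Step 2: F(4) = (3/2)*4^2 + 2*4 = 24 + 8 = 32
Step 3: F(1) = (3/2)*1^2 + 2*1 = 1.5 + 2 = 3.5
Step 4: nu([1,4]) = F(4) - F(1) = 32 - 3.5 = 28.5


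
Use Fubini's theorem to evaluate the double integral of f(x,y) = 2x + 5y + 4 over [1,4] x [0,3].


By Fubini, integrate in x first, then y.
Step 1: Fix y, integrate over x in [1,4]:
  integral(2x + 5y + 4, x=1..4)
  = 2*(4^2 - 1^2)/2 + (5y + 4)*(4 - 1)
  = 15 + (5y + 4)*3
  = 15 + 15y + 12
  = 27 + 15y
Step 2: Integrate over y in [0,3]:
  integral(27 + 15y, y=0..3)
  = 27*3 + 15*(3^2 - 0^2)/2
  = 81 + 67.5
  = 148.5


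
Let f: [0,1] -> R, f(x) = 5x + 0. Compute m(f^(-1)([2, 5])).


f^(-1)([2, 5]) = {x : 2 <= 5x + 0 <= 5}
Solving: (2 - 0)/5 <= x <= (5 - 0)/5
= [0.4, 1]
Intersecting with [0,1]: [0.4, 1]
Measure = 1 - 0.4 = 0.6


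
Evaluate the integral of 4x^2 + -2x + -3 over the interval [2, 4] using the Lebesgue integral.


The Lebesgue integral of a Riemann-integrable function agrees with the Riemann integral.
Antiderivative F(x) = (4/3)x^3 + (-2/2)x^2 + -3x
F(4) = (4/3)*4^3 + (-2/2)*4^2 + -3*4
     = (4/3)*64 + (-2/2)*16 + -3*4
     = 85.333333 + -16 + -12
     = 57.333333
F(2) = 0.666667
Integral = F(4) - F(2) = 57.333333 - 0.666667 = 56.666667


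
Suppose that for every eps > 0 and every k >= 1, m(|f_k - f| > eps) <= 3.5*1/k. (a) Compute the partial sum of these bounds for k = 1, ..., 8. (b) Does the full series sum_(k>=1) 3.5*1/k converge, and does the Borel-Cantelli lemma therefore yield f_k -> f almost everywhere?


Step 1: List the terms 3.5*1/k for k = 1 to 8:
  k=1: 3.5
  k=2: 1.75
  k=3: 1.166667
  k=4: 0.875
  k=5: 0.7
  k=6: 0.583333
  k=7: 0.5
  k=8: 0.4375
Step 2: Partial sum = 3.5 + 1.75 + 1.166667 + 0.875 + 0.7 + 0.583333 + 0.5 + 0.4375
     = 9.5125
Step 3: The full series sum_(k>=1) 3.5*1/k diverges (harmonic series, p = 1; a nonzero constant multiple of a divergent series diverges).
Step 4: The (first) Borel-Cantelli lemma requires a summable sequence of measures, so it does not apply here;
        from this bound alone no conclusion about a.e. convergence can be drawn (convergence in measure still
        gives an a.e.-convergent subsequence, but not a.e. convergence of the whole sequence).
Conclusion: series diverges; Borel-Cantelli is inconclusive about a.e. convergence of f_k.


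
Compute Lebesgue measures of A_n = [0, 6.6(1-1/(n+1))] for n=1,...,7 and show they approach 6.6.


By continuity of measure from below: if A_n increases to A, then m(A_n) -> m(A).
Here A = [0, 6.6], so m(A) = 6.6
Step 1: a_1 = 6.6*(1 - 1/2) = 3.3, m(A_1) = 3.3
Step 2: a_2 = 6.6*(1 - 1/3) = 4.4, m(A_2) = 4.4
Step 3: a_3 = 6.6*(1 - 1/4) = 4.95, m(A_3) = 4.95
Step 4: a_4 = 6.6*(1 - 1/5) = 5.28, m(A_4) = 5.28
Step 5: a_5 = 6.6*(1 - 1/6) = 5.5, m(A_5) = 5.5
Step 6: a_6 = 6.6*(1 - 1/7) = 5.6571, m(A_6) = 5.6571
Step 7: a_7 = 6.6*(1 - 1/8) = 5.775, m(A_7) = 5.775
Limit: m(A_n) -> m([0,6.6]) = 6.6


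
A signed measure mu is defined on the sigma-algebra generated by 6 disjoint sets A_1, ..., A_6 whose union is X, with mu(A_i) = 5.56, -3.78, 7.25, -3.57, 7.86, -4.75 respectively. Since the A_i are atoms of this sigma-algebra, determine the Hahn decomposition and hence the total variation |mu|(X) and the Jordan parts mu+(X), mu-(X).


Step 1: Every measurable set is a union of atoms (the cells / points), so a Hahn decomposition is
  obtained by grouping atoms by sign: P = union of atoms with mu > 0, N = union of the remaining atoms.
  Atoms in P (indices): 1, 3, 5;  atoms in N (indices): 2, 4, 6
  Positive values: 5.56, 7.25, 7.86
  Negative values: -3.78, -3.57, -4.75
Step 2: mu+(X) = mu(P) = sum of positive atom values = 20.67
Step 3: mu-(X) = -mu(N) = sum of |negative atom values| = 12.1
Step 4: |mu|(X) = mu+(X) + mu-(X) = 20.67 + 12.1 = 32.77


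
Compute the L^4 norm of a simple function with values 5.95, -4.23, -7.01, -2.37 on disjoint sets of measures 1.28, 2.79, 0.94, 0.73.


Step 1: Compute |f_i|^4 for each value:
  |5.95|^4 = 1253.337006
  |-4.23|^4 = 320.15587
  |-7.01|^4 = 2414.749428
  |-2.37|^4 = 31.549566
Step 2: Multiply by measures and sum:
  1253.337006 * 1.28 = 1604.271368
  320.15587 * 2.79 = 893.234878
  2414.749428 * 0.94 = 2269.864462
  31.549566 * 0.73 = 23.031183
Sum = 1604.271368 + 893.234878 + 2269.864462 + 23.031183 = 4790.401892
Step 3: Take the p-th root:
||f||_4 = (4790.401892)^(1/4) = 8.319419


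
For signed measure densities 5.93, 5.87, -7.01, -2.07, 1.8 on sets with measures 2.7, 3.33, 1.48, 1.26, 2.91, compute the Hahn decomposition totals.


Step 1: Compute signed measure on each set:
  Set 1: 5.93 * 2.7 = 16.011
  Set 2: 5.87 * 3.33 = 19.5471
  Set 3: -7.01 * 1.48 = -10.3748
  Set 4: -2.07 * 1.26 = -2.6082
  Set 5: 1.8 * 2.91 = 5.238
Step 2: Total signed measure = (16.011) + (19.5471) + (-10.3748) + (-2.6082) + (5.238)
     = 27.8131
Step 3: Positive part mu+(X) = sum of positive contributions = 40.7961
Step 4: Negative part mu-(X) = |sum of negative contributions| = 12.983


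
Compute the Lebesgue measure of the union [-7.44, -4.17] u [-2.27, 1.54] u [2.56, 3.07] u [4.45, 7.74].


For pairwise disjoint intervals, m(union) = sum of lengths.
= (-4.17 - -7.44) + (1.54 - -2.27) + (3.07 - 2.56) + (7.74 - 4.45)
= 3.27 + 3.81 + 0.51 + 3.29
= 10.88


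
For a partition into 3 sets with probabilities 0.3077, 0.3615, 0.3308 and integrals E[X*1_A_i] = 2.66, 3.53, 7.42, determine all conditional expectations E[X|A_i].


For each cell A_i: E[X|A_i] = E[X*1_A_i] / P(A_i)
Step 1: E[X|A_1] = 2.66 / 0.3077 = 8.644784
Step 2: E[X|A_2] = 3.53 / 0.3615 = 9.764869
Step 3: E[X|A_3] = 7.42 / 0.3308 = 22.430472
Verification: E[X] = sum E[X*1_A_i] = 2.66 + 3.53 + 7.42 = 13.61


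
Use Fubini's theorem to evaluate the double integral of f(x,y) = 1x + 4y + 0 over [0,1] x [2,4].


By Fubini, integrate in x first, then y.
Step 1: Fix y, integrate over x in [0,1]:
  integral(1x + 4y + 0, x=0..1)
  = 1*(1^2 - 0^2)/2 + (4y + 0)*(1 - 0)
  = 0.5 + (4y + 0)*1
  = 0.5 + 4y + 0
  = 0.5 + 4y
Step 2: Integrate over y in [2,4]:
  integral(0.5 + 4y, y=2..4)
  = 0.5*2 + 4*(4^2 - 2^2)/2
  = 1 + 24
  = 25


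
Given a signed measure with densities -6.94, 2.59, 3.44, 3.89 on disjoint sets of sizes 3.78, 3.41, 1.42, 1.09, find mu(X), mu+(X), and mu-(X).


Step 1: Compute signed measure on each set:
  Set 1: -6.94 * 3.78 = -26.2332
  Set 2: 2.59 * 3.41 = 8.8319
  Set 3: 3.44 * 1.42 = 4.8848
  Set 4: 3.89 * 1.09 = 4.2401
Step 2: Total signed measure = (-26.2332) + (8.8319) + (4.8848) + (4.2401)
     = -8.2764
Step 3: Positive part mu+(X) = sum of positive contributions = 17.9568
Step 4: Negative part mu-(X) = |sum of negative contributions| = 26.2332


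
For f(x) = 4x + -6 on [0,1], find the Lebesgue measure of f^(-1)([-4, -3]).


f^(-1)([-4, -3]) = {x : -4 <= 4x + -6 <= -3}
Solving: (-4 - -6)/4 <= x <= (-3 - -6)/4
= [0.5, 0.75]
Intersecting with [0,1]: [0.5, 0.75]
Measure = 0.75 - 0.5 = 0.25


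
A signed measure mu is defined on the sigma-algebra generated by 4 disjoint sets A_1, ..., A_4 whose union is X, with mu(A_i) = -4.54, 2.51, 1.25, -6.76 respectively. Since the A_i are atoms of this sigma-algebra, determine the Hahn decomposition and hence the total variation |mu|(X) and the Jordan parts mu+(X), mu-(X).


Step 1: Every measurable set is a union of atoms (the cells / points), so a Hahn decomposition is
  obtained by grouping atoms by sign: P = union of atoms with mu > 0, N = union of the remaining atoms.
  Atoms in P (indices): 2, 3;  atoms in N (indices): 1, 4
  Positive values: 2.51, 1.25
  Negative values: -4.54, -6.76
Step 2: mu+(X) = mu(P) = sum of positive atom values = 3.76
Step 3: mu-(X) = -mu(N) = sum of |negative atom values| = 11.3
Step 4: |mu|(X) = mu+(X) + mu-(X) = 3.76 + 11.3 = 15.06


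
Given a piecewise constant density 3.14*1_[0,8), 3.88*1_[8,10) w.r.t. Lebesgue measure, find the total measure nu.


Integrate each piece of the Radon-Nikodym derivative:
Step 1: integral_0^8 3.14 dx = 3.14*(8-0) = 3.14*8 = 25.12
Step 2: integral_8^10 3.88 dx = 3.88*(10-8) = 3.88*2 = 7.76
Total: 25.12 + 7.76 = 32.88


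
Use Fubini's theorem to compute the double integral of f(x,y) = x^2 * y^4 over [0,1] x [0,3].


By Fubini's theorem, the double integral factors as a product of single integrals:
Step 1: integral_0^1 x^2 dx = [x^3/3] from 0 to 1
     = 1^3/3 = 0.333333
Step 2: integral_0^3 y^4 dy = [y^5/5] from 0 to 3
     = 3^5/5 = 48.6
Step 3: Double integral = 0.333333 * 48.6 = 16.2


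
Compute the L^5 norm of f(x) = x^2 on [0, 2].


Step 1: ||f||_5 = (integral_0^2 |x^2|^5 dx)^(1/5)
     = (integral_0^2 x^10 dx)^(1/5)
Step 2: integral_0^2 x^10 dx = [x^11/(11)] from 0 to 2 = 2^11/11
     = 2048/11 = 186.181818
Step 3: ||f||_5 = (186.181818)^(1/5) = 2.844379


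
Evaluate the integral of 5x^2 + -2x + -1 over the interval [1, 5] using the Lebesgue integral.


The Lebesgue integral of a Riemann-integrable function agrees with the Riemann integral.
Antiderivative F(x) = (5/3)x^3 + (-2/2)x^2 + -1x
F(5) = (5/3)*5^3 + (-2/2)*5^2 + -1*5
     = (5/3)*125 + (-2/2)*25 + -1*5
     = 208.333333 + -25 + -5
     = 178.333333
F(1) = -0.333333
Integral = F(5) - F(1) = 178.333333 - -0.333333 = 178.666667


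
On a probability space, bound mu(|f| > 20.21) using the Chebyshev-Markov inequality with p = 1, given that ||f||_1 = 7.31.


Chebyshev/Markov inequality: mu(|f| > eps) <= (||f||_p / eps)^p
Step 1: ||f||_1 / eps = 7.31 / 20.21 = 0.361702
Step 2: Raise to power p = 1:
  (0.361702)^1 = 0.361702
Step 3: Therefore mu(|f| > 20.21) <= 0.361702


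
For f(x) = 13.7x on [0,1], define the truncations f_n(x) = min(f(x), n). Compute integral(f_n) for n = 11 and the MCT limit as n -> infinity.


f(x) = 13.7x on [0,1]; f_n(x) = min(13.7x, n). At n = 11:
Step 1: f(x) reaches 11 at x = 11/13.7 = 0.80292
Step 2: integral(f_11) = integral(13.7x, 0, 0.80292) + integral(11, 0.80292, 1)
       = 13.7*0.80292^2/2 + 11*(1 - 0.80292)
       = 4.416058 + 2.167883
       = 6.583942
Step 3: As n -> infinity, f_n increases to f, so by MCT integral(f_n) -> integral(f) = 13.7/2 = 6.85.
Convergence: integral(f_11) = 6.583942 -> 6.85 as n -> infinity


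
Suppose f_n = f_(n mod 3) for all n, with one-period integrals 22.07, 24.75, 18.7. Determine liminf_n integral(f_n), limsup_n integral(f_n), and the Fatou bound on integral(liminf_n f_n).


The sequence (integral(f_n)) is periodic with period 3, repeating the values 22.07, 24.75, 18.7 indefinitely.
Step 1: For a periodic sequence, every tail (a_m, a_(m+1), ...) contains all 3 period values infinitely often.
Step 2: Hence inf of every tail = min of the period values = min(22.07, 24.75, 18.7) = 18.7.
        liminf_n integral(f_n) = sup over m of (inf of tail from m) = 18.7.
Step 3: Similarly sup of every tail = max of the period values = 24.75.
        limsup_n integral(f_n) = 24.75.
Step 4: Fatou's lemma: integral(liminf_n f_n) <= liminf_n integral(f_n) = 18.7.
        So the integral of the pointwise liminf is at most 18.7.


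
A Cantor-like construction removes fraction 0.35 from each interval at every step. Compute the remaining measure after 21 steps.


Step 1: At each step, fraction remaining = 1 - 0.35 = 0.65
Step 2: After 21 steps, measure = (0.65)^21
Result = 1.178095e-04


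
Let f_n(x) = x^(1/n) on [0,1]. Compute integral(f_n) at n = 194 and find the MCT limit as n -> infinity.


At n = 194: f_194(x) = x^(1/194).
Step 1: integral(x^(1/194), 0, 1) = [x^(1/194+1) / (1/194+1)] from 0 to 1
     = 1 / (1/194 + 1) = 1 / ((194+1)/194) = 194/(194+1)
     = 194/195 = 0.994872
Step 2: As n -> infinity, f_n(x) = x^(1/n) -> 1 for x in (0,1], and f_n is increasing in n.
By MCT, lim_n integral(f_n) = integral(lim_n f_n) = integral(1, 0, 1) = 1.
Step 3: Verify convergence: 194/195 = 0.994872 -> 1


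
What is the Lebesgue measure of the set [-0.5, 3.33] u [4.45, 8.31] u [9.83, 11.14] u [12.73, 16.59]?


For pairwise disjoint intervals, m(union) = sum of lengths.
= (3.33 - -0.5) + (8.31 - 4.45) + (11.14 - 9.83) + (16.59 - 12.73)
= 3.83 + 3.86 + 1.31 + 3.86
= 12.86


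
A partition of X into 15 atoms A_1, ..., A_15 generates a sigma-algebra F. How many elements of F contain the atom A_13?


Each element of F is a union of some subset S of the 15 atoms.
The element contains A_13 iff A_13 is in S.
So we count subsets S of {A_1,...,A_15} with A_13 in S: choose freely among the other 14 atoms.
Count = 2^(15-1) = 2^14 = 16384.


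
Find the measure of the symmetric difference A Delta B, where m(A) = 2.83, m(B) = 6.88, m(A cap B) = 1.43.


m(A Delta B) = m(A) + m(B) - 2*m(A n B)
= 2.83 + 6.88 - 2*1.43
= 2.83 + 6.88 - 2.86
= 6.85


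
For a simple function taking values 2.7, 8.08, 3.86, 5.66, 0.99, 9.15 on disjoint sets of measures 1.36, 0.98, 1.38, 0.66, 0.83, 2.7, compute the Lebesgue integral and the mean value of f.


Step 1: Integral = sum(value_i * measure_i)
= 2.7*1.36 + 8.08*0.98 + 3.86*1.38 + 5.66*0.66 + 0.99*0.83 + 9.15*2.7
= 3.672 + 7.9184 + 5.3268 + 3.7356 + 0.8217 + 24.705
= 46.1795
Step 2: Total measure of domain = 1.36 + 0.98 + 1.38 + 0.66 + 0.83 + 2.7 = 7.91
Step 3: Average value = 46.1795 / 7.91 = 5.838116


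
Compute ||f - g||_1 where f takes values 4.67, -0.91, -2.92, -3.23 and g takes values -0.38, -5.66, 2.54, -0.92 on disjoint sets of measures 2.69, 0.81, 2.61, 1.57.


Step 1: Compute differences f_i - g_i:
  4.67 - -0.38 = 5.05
  -0.91 - -5.66 = 4.75
  -2.92 - 2.54 = -5.46
  -3.23 - -0.92 = -2.31
Step 2: Compute |diff|^1 * measure for each set:
  |5.05|^1 * 2.69 = 5.05 * 2.69 = 13.5845
  |4.75|^1 * 0.81 = 4.75 * 0.81 = 3.8475
  |-5.46|^1 * 2.61 = 5.46 * 2.61 = 14.2506
  |-2.31|^1 * 1.57 = 2.31 * 1.57 = 3.6267
Step 3: Sum = 35.3093
Step 4: ||f-g||_1 = (35.3093)^(1/1) = 35.3093


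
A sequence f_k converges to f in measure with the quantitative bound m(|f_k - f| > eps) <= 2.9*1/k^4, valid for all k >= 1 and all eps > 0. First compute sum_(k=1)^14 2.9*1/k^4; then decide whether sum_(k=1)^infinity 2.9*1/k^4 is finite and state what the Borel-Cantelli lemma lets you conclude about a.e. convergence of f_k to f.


Step 1: List the terms 2.9*1/k^4 for k = 1 to 14:
  k=1: 2.9
  k=2: 0.18125
  k=3: 0.035802
  k=4: 0.011328
  k=5: 0.00464
  k=6: 0.002238
  k=7: 0.001208
  k=8: 7.080078e-04
  k=9: 4.420058e-04
  k=10: 2.900000e-04
  k=11: 1.980739e-04
  k=12: 1.398534e-04
  k=13: 1.015371e-04
  k=14: 7.548938e-05
Step 2: Partial sum = 2.9 + 0.18125 + 0.035802 + 0.011328 + 0.00464 + 0.002238 + 0.001208 + 7.080078e-04 + 4.420058e-04 + 2.900000e-04 + 1.980739e-04 + 1.398534e-04 + 1.015371e-04 + 7.548938e-05
     = 3.138421
Step 3: The full series sum_(k>=1) 2.9*1/k^4 converges (p-series with p = 4 > 1; a constant multiple of a convergent series converges).
Step 4: Fix eps > 0. Since sum_k m(|f_k - f| > eps) < infinity, the Borel-Cantelli lemma gives
        m(limsup_k {|f_k - f| > eps}) = 0, i.e. for a.e. x, |f_k(x) - f(x)| <= eps for all large k.
        Applying this with eps = 1/j for j = 1, 2, ... and intersecting the countably many full-measure sets,
        for a.e. x we get limsup_k |f_k(x) - f(x)| <= 1/j for every j, hence f_k -> f almost everywhere.
Conclusion: series converges; Borel-Cantelli yields f_k -> f a.e.


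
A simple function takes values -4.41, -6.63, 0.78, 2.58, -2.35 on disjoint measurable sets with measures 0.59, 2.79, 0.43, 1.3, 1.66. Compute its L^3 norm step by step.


Step 1: Compute |f_i|^3 for each value:
  |-4.41|^3 = 85.766121
  |-6.63|^3 = 291.434247
  |0.78|^3 = 0.474552
  |2.58|^3 = 17.173512
  |-2.35|^3 = 12.977875
Step 2: Multiply by measures and sum:
  85.766121 * 0.59 = 50.602011
  291.434247 * 2.79 = 813.101549
  0.474552 * 0.43 = 0.204057
  17.173512 * 1.3 = 22.325566
  12.977875 * 1.66 = 21.543273
Sum = 50.602011 + 813.101549 + 0.204057 + 22.325566 + 21.543273 = 907.776456
Step 3: Take the p-th root:
||f||_3 = (907.776456)^(1/3) = 9.682622


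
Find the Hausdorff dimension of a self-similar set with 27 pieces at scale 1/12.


For a self-similar set with N copies scaled by 1/r:
dim_H = log(N)/log(r) = log(27)/log(12)
= 3.295837/2.484907
= 1.326342


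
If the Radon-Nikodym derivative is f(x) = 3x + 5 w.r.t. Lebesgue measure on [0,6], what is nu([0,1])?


nu(A) = integral_A (dnu/dmu) dmu = integral_0^1 (3x + 5) dx
Step 1: Antiderivative F(x) = (3/2)x^2 + 5x
Step 2: F(1) = (3/2)*1^2 + 5*1 = 1.5 + 5 = 6.5
Step 3: F(0) = (3/2)*0^2 + 5*0 = 0.0 + 0 = 0.0
Step 4: nu([0,1]) = F(1) - F(0) = 6.5 - 0.0 = 6.5


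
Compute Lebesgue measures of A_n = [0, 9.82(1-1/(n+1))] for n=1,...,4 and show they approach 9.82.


By continuity of measure from below: if A_n increases to A, then m(A_n) -> m(A).
Here A = [0, 9.82], so m(A) = 9.82
Step 1: a_1 = 9.82*(1 - 1/2) = 4.91, m(A_1) = 4.91
Step 2: a_2 = 9.82*(1 - 1/3) = 6.5467, m(A_2) = 6.5467
Step 3: a_3 = 9.82*(1 - 1/4) = 7.365, m(A_3) = 7.365
Step 4: a_4 = 9.82*(1 - 1/5) = 7.856, m(A_4) = 7.856
Limit: m(A_n) -> m([0,9.82]) = 9.82


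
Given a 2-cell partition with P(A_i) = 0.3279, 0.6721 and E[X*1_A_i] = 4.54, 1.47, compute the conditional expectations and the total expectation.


For each cell A_i: E[X|A_i] = E[X*1_A_i] / P(A_i)
Step 1: E[X|A_1] = 4.54 / 0.3279 = 13.845685
Step 2: E[X|A_2] = 1.47 / 0.6721 = 2.187175
Verification: E[X] = sum E[X*1_A_i] = 4.54 + 1.47 = 6.01


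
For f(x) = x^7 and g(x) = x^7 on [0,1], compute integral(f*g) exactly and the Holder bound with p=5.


Step 1: Exact integral of f*g = integral(x^14, 0, 1) = 1/15
     = 0.066667
Step 2: Holder bound with p=5, q=1.25:
  ||f||_p = (integral x^35 dx)^(1/5) = (1/36)^(1/5) = 0.488359
  ||g||_q = (integral x^8.75 dx)^(1/1.25) = (1/9.75)^(1/1.25) = 0.161732
Step 3: Holder bound = ||f||_p * ||g||_q = 0.488359 * 0.161732 = 0.078983
Verification: 0.066667 <= 0.078983 (Holder holds)


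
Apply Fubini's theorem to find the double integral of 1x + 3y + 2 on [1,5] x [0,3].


By Fubini, integrate in x first, then y.
Step 1: Fix y, integrate over x in [1,5]:
  integral(1x + 3y + 2, x=1..5)
  = 1*(5^2 - 1^2)/2 + (3y + 2)*(5 - 1)
  = 12 + (3y + 2)*4
  = 12 + 12y + 8
  = 20 + 12y
Step 2: Integrate over y in [0,3]:
  integral(20 + 12y, y=0..3)
  = 20*3 + 12*(3^2 - 0^2)/2
  = 60 + 54
  = 114


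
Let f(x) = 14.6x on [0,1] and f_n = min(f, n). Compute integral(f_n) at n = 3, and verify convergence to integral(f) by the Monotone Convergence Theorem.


f(x) = 14.6x on [0,1]; f_n(x) = min(14.6x, n). At n = 3:
Step 1: f(x) reaches 3 at x = 3/14.6 = 0.205479
Step 2: integral(f_3) = integral(14.6x, 0, 0.205479) + integral(3, 0.205479, 1)
       = 14.6*0.205479^2/2 + 3*(1 - 0.205479)
       = 0.308219 + 2.383562
       = 2.691781
Step 3: As n -> infinity, f_n increases to f, so by MCT integral(f_n) -> integral(f) = 14.6/2 = 7.3.
Convergence: integral(f_3) = 2.691781 -> 7.3 as n -> infinity


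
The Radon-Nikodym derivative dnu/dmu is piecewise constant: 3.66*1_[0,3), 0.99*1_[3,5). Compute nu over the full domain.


Integrate each piece of the Radon-Nikodym derivative:
Step 1: integral_0^3 3.66 dx = 3.66*(3-0) = 3.66*3 = 10.98
Step 2: integral_3^5 0.99 dx = 0.99*(5-3) = 0.99*2 = 1.98
Total: 10.98 + 1.98 = 12.96


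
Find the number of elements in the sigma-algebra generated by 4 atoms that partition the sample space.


Each element of the sigma-algebra is a union of some subset of the 4 atoms.
The number of such subsets is 2^4 = 16.


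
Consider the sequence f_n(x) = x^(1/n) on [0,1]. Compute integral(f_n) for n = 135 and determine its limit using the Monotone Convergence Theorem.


At n = 135: f_135(x) = x^(1/135).
Step 1: integral(x^(1/135), 0, 1) = [x^(1/135+1) / (1/135+1)] from 0 to 1
     = 1 / (1/135 + 1) = 1 / ((135+1)/135) = 135/(135+1)
     = 135/136 = 0.992647
Step 2: As n -> infinity, f_n(x) = x^(1/n) -> 1 for x in (0,1], and f_n is increasing in n.
By MCT, lim_n integral(f_n) = integral(lim_n f_n) = integral(1, 0, 1) = 1.
Step 3: Verify convergence: 135/136 = 0.992647 -> 1


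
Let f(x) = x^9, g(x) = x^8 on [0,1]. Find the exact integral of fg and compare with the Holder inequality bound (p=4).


Step 1: Exact integral of f*g = integral(x^17, 0, 1) = 1/18
     = 0.055556
Step 2: Holder bound with p=4, q=1.333333:
  ||f||_p = (integral x^36 dx)^(1/4) = (1/37)^(1/4) = 0.405461
  ||g||_q = (integral x^10.666667 dx)^(1/1.333333) = (1/11.666667)^(1/1.333333) = 0.158413
Step 3: Holder bound = ||f||_p * ||g||_q = 0.405461 * 0.158413 = 0.06423
Verification: 0.055556 <= 0.06423 (Holder holds)


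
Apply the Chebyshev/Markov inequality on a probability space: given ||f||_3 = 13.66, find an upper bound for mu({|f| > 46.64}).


Chebyshev/Markov inequality: mu(|f| > eps) <= (||f||_p / eps)^p
Step 1: ||f||_3 / eps = 13.66 / 46.64 = 0.292882
Step 2: Raise to power p = 3:
  (0.292882)^3 = 0.025123
Step 3: Therefore mu(|f| > 46.64) <= 0.025123


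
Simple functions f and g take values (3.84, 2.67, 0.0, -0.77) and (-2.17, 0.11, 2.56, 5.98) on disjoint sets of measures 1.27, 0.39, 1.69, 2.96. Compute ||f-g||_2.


Step 1: Compute differences f_i - g_i:
  3.84 - -2.17 = 6.01
  2.67 - 0.11 = 2.56
  0.0 - 2.56 = -2.56
  -0.77 - 5.98 = -6.75
Step 2: Compute |diff|^2 * measure for each set:
  |6.01|^2 * 1.27 = 36.1201 * 1.27 = 45.872527
  |2.56|^2 * 0.39 = 6.5536 * 0.39 = 2.555904
  |-2.56|^2 * 1.69 = 6.5536 * 1.69 = 11.075584
  |-6.75|^2 * 2.96 = 45.5625 * 2.96 = 134.865
Step 3: Sum = 194.369015
Step 4: ||f-g||_2 = (194.369015)^(1/2) = 13.941629


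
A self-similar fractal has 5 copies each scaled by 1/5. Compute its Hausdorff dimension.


For a self-similar set with N copies scaled by 1/r:
dim_H = log(N)/log(r) = log(5)/log(5)
= 1.609438/1.609438
= 1


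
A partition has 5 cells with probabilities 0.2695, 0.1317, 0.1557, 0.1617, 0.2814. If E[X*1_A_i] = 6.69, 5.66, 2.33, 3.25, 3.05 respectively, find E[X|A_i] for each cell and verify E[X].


For each cell A_i: E[X|A_i] = E[X*1_A_i] / P(A_i)
Step 1: E[X|A_1] = 6.69 / 0.2695 = 24.823748
Step 2: E[X|A_2] = 5.66 / 0.1317 = 42.976462
Step 3: E[X|A_3] = 2.33 / 0.1557 = 14.964676
Step 4: E[X|A_4] = 3.25 / 0.1617 = 20.098949
Step 5: E[X|A_5] = 3.05 / 0.2814 = 10.838664
Verification: E[X] = sum E[X*1_A_i] = 6.69 + 5.66 + 2.33 + 3.25 + 3.05 = 20.98


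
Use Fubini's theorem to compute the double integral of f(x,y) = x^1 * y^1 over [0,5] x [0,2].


By Fubini's theorem, the double integral factors as a product of single integrals:
Step 1: integral_0^5 x^1 dx = [x^2/2] from 0 to 5
     = 5^2/2 = 12.5
Step 2: integral_0^2 y^1 dy = [y^2/2] from 0 to 2
     = 2^2/2 = 2
Step 3: Double integral = 12.5 * 2 = 25


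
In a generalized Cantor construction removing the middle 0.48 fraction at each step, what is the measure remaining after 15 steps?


Step 1: At each step, fraction remaining = 1 - 0.48 = 0.52
Step 2: After 15 steps, measure = (0.52)^15
Result = 5.496043e-05


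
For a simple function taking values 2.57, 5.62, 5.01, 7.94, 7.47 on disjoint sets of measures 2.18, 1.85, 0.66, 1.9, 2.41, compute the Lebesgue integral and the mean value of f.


Step 1: Integral = sum(value_i * measure_i)
= 2.57*2.18 + 5.62*1.85 + 5.01*0.66 + 7.94*1.9 + 7.47*2.41
= 5.6026 + 10.397 + 3.3066 + 15.086 + 18.0027
= 52.3949
Step 2: Total measure of domain = 2.18 + 1.85 + 0.66 + 1.9 + 2.41 = 9
Step 3: Average value = 52.3949 / 9 = 5.821656


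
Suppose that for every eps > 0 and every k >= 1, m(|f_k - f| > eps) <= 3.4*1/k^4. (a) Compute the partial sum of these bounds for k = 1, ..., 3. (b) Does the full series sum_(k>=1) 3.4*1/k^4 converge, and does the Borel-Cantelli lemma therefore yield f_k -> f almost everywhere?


Step 1: List the terms 3.4*1/k^4 for k = 1 to 3:
  k=1: 3.4
  k=2: 0.2125
  k=3: 0.041975
Step 2: Partial sum = 3.4 + 0.2125 + 0.041975
     = 3.654475
Step 3: The full series sum_(k>=1) 3.4*1/k^4 converges (p-series with p = 4 > 1; a constant multiple of a convergent series converges).
Step 4: Fix eps > 0. Since sum_k m(|f_k - f| > eps) < infinity, the Borel-Cantelli lemma gives
        m(limsup_k {|f_k - f| > eps}) = 0, i.e. for a.e. x, |f_k(x) - f(x)| <= eps for all large k.
        Applying this with eps = 1/j for j = 1, 2, ... and intersecting the countably many full-measure sets,
        for a.e. x we get limsup_k |f_k(x) - f(x)| <= 1/j for every j, hence f_k -> f almost everywhere.
Conclusion: series converges; Borel-Cantelli yields f_k -> f a.e.
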